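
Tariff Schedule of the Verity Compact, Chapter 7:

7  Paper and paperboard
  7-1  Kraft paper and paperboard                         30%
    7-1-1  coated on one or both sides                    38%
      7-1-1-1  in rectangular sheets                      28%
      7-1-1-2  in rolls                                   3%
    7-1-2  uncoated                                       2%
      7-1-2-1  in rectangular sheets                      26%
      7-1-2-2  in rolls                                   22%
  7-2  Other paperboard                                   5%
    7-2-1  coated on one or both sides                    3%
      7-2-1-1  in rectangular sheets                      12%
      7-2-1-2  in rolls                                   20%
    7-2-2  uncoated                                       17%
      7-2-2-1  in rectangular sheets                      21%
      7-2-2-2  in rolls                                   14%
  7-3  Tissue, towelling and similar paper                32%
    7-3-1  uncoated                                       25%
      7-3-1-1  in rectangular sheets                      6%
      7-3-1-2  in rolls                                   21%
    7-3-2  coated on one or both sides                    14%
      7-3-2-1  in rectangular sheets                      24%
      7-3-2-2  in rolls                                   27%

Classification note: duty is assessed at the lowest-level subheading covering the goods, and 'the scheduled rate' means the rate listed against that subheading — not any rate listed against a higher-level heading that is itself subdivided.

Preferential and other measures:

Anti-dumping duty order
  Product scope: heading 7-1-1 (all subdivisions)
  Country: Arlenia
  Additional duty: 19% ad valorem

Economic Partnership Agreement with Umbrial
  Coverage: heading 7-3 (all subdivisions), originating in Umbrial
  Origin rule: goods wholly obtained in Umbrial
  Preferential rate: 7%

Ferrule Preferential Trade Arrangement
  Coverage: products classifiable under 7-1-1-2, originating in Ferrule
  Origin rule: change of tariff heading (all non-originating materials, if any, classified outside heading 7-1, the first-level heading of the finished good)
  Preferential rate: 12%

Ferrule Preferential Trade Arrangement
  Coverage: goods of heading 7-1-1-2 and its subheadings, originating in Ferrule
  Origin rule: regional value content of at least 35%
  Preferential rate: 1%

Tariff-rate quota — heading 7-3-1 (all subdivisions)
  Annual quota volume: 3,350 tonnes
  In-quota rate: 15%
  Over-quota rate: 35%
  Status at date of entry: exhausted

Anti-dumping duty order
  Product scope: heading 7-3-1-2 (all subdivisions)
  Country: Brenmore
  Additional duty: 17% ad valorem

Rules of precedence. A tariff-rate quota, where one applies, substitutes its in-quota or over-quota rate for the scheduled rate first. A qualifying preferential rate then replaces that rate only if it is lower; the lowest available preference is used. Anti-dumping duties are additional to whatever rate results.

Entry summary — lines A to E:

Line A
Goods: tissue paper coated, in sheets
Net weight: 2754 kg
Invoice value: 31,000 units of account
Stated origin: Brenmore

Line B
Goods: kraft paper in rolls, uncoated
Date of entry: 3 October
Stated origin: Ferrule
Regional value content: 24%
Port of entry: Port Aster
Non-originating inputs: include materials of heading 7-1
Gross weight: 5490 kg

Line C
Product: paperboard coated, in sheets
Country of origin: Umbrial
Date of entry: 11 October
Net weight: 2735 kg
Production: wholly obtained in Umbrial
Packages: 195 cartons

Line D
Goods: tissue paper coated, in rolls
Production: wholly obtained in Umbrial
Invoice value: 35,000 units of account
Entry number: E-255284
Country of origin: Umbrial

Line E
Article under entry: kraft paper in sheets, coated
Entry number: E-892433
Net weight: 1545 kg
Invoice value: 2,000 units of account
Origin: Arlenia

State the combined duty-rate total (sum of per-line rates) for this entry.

Line A: tissue paper → 7-3; coated → 7-3-2; in sheets → 7-3-2-1. Scheduled 24%. No special measure applies. → 24%.
Line B: kraft paper → 7-1; uncoated → 7-1-2; in rolls → 7-1-2-2. Scheduled 22%. Ferrule agreement on 7-1-1-2: 7-1-2-2 not covered; Ferrule agreement on 7-1-1-2: 7-1-2-2 not covered. → 22%.
Line C: paperboard → 7-2; coated → 7-2-1; in sheets → 7-2-1-1. Scheduled 12%. Umbrial agreement on 7-3: 7-2-1-1 not covered. → 12%.
Line D: tissue paper → 7-3; coated → 7-3-2; in rolls → 7-3-2-2. Scheduled 27%. Umbrial agreement on 7-3: wholly obtained → 7% available; preferential 7%. → 7%.
Line E: kraft paper → 7-1; coated → 7-1-1; in sheets → 7-1-1-1. Scheduled 28%. anti-dumping (Arlenia, 7-1-1): +19%; total 28% + 19% = 47%. → 47%.
Sum: 24% + 22% + 12% + 7% + 47% = 112%.

112%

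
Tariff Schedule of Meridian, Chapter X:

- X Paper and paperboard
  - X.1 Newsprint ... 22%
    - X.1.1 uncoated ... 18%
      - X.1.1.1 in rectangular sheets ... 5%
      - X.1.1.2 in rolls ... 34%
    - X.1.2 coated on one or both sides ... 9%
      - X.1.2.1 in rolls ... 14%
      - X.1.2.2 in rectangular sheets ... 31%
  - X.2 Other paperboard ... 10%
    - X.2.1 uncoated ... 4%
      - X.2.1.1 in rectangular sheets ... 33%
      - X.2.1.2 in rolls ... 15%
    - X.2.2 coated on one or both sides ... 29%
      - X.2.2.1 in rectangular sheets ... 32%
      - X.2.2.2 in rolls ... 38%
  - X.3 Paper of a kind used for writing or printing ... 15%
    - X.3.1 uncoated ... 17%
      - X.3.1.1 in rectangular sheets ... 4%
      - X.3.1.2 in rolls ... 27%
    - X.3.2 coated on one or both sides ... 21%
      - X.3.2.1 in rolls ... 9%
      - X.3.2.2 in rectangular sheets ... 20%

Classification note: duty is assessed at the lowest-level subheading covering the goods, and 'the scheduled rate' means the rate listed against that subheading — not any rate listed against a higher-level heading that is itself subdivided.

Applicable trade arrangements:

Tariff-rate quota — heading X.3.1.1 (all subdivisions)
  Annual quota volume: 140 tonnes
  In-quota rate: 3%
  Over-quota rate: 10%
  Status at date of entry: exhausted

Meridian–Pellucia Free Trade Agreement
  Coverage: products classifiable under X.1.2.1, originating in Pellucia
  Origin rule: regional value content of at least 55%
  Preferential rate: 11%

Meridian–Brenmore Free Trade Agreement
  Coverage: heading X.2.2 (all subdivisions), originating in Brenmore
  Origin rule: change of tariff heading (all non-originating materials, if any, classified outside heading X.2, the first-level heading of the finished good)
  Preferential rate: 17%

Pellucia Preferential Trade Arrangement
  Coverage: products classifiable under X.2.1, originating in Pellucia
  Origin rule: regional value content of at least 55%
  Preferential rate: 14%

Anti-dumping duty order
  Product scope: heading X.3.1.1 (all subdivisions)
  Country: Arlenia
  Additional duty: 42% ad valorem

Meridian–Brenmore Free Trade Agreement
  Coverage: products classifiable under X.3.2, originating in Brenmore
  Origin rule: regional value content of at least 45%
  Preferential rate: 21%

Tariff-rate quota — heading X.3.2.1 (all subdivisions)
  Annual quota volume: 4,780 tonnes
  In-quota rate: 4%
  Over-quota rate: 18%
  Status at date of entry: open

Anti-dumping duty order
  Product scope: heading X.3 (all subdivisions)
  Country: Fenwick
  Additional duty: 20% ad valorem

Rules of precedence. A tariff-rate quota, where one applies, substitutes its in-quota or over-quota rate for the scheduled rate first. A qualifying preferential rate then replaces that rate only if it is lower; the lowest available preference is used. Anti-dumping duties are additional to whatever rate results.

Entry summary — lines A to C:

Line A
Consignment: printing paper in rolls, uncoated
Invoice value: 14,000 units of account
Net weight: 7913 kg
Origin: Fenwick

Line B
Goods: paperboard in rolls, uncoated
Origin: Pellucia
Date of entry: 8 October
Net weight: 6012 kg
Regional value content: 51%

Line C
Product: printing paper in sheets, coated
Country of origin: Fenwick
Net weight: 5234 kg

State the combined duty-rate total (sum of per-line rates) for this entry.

102%

Line A: printing paper → X.3; uncoated → X.3.1; in rolls → X.3.1.2. Scheduled 27%. anti-dumping (Fenwick, X.3): +20%; total 27% + 20% = 47%. → 47%.
Line B: paperboard → X.2; uncoated → X.2.1; in rolls → X.2.1.2. Scheduled 15%. Pellucia agreement on X.1.2.1: X.2.1.2 not covered; Pellucia agreement on X.2.1: RVC < 55%. → 15%.
Line C: printing paper → X.3; coated → X.3.2; in sheets → X.3.2.2. Scheduled 20%. anti-dumping (Fenwick, X.3): +20%; total 20% + 20% = 40%. → 40%.
Sum: 47% + 15% + 40% = 102%.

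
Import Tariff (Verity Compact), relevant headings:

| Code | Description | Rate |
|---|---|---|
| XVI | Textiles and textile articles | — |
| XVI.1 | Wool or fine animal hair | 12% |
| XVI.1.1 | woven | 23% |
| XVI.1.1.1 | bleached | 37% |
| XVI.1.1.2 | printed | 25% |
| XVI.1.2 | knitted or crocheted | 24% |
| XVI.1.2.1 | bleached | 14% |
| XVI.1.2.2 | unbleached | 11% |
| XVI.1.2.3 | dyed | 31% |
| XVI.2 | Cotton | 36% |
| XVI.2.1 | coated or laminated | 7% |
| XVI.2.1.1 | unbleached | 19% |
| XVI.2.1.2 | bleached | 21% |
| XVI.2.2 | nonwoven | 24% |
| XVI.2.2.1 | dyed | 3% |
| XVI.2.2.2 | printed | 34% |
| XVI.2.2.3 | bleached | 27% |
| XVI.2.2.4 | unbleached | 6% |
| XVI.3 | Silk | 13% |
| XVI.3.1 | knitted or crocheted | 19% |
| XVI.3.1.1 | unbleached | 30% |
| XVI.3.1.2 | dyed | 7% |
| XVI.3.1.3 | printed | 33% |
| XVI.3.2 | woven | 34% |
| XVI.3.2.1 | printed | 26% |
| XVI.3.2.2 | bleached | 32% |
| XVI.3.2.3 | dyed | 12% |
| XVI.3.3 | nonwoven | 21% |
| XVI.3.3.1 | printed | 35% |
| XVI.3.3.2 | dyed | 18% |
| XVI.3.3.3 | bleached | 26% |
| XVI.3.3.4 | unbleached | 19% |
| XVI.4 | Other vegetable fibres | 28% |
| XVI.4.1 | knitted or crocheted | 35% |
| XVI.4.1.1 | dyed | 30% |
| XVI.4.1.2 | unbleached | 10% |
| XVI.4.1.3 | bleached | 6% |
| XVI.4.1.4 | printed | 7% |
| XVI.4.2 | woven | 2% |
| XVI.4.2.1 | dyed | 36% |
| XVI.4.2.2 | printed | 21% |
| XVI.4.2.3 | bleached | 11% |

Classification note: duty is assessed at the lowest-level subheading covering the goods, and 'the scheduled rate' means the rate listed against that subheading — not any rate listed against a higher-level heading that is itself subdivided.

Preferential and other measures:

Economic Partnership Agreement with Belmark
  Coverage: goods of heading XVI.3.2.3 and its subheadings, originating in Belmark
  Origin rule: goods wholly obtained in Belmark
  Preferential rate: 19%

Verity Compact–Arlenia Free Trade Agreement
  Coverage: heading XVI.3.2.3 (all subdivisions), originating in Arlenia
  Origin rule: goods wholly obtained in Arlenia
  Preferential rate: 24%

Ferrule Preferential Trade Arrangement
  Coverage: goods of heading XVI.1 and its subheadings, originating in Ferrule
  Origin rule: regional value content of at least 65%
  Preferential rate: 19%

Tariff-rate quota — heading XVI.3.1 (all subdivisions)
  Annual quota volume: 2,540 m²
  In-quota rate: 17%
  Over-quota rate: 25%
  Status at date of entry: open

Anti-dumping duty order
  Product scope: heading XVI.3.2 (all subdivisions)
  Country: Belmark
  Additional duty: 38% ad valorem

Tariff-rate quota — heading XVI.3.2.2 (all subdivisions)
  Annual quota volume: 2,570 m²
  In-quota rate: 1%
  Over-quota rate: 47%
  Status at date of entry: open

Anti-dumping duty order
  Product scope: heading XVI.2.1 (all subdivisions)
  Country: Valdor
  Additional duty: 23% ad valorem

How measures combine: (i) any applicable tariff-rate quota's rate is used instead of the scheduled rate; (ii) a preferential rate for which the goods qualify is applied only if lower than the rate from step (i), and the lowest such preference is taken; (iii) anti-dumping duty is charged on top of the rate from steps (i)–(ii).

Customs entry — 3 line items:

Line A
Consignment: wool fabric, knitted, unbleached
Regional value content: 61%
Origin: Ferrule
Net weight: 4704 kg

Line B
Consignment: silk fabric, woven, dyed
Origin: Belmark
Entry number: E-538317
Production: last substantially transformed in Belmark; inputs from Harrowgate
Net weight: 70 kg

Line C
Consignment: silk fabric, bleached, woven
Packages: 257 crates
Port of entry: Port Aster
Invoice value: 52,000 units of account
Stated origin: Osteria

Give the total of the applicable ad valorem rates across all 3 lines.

Line A: wool → XVI.1; knitted → XVI.1.2; unbleached → XVI.1.2.2. Scheduled 11%. Ferrule agreement on XVI.1: RVC < 65%. → 11%.
Line B: silk → XVI.3; woven → XVI.3.2; dyed → XVI.3.2.3. Scheduled 12%. Belmark agreement on XVI.3.2.3: not wholly obtained; anti-dumping (Belmark, XVI.3.2): +38%; total 12% + 38% = 50%. → 50%.
Line C: silk → XVI.3; woven → XVI.3.2; bleached → XVI.3.2.2. Scheduled 32%. quota on XVI.3.2.2 open → in-quota 1%. → 1%.
Sum: 11% + 50% + 1% = 62%.

62%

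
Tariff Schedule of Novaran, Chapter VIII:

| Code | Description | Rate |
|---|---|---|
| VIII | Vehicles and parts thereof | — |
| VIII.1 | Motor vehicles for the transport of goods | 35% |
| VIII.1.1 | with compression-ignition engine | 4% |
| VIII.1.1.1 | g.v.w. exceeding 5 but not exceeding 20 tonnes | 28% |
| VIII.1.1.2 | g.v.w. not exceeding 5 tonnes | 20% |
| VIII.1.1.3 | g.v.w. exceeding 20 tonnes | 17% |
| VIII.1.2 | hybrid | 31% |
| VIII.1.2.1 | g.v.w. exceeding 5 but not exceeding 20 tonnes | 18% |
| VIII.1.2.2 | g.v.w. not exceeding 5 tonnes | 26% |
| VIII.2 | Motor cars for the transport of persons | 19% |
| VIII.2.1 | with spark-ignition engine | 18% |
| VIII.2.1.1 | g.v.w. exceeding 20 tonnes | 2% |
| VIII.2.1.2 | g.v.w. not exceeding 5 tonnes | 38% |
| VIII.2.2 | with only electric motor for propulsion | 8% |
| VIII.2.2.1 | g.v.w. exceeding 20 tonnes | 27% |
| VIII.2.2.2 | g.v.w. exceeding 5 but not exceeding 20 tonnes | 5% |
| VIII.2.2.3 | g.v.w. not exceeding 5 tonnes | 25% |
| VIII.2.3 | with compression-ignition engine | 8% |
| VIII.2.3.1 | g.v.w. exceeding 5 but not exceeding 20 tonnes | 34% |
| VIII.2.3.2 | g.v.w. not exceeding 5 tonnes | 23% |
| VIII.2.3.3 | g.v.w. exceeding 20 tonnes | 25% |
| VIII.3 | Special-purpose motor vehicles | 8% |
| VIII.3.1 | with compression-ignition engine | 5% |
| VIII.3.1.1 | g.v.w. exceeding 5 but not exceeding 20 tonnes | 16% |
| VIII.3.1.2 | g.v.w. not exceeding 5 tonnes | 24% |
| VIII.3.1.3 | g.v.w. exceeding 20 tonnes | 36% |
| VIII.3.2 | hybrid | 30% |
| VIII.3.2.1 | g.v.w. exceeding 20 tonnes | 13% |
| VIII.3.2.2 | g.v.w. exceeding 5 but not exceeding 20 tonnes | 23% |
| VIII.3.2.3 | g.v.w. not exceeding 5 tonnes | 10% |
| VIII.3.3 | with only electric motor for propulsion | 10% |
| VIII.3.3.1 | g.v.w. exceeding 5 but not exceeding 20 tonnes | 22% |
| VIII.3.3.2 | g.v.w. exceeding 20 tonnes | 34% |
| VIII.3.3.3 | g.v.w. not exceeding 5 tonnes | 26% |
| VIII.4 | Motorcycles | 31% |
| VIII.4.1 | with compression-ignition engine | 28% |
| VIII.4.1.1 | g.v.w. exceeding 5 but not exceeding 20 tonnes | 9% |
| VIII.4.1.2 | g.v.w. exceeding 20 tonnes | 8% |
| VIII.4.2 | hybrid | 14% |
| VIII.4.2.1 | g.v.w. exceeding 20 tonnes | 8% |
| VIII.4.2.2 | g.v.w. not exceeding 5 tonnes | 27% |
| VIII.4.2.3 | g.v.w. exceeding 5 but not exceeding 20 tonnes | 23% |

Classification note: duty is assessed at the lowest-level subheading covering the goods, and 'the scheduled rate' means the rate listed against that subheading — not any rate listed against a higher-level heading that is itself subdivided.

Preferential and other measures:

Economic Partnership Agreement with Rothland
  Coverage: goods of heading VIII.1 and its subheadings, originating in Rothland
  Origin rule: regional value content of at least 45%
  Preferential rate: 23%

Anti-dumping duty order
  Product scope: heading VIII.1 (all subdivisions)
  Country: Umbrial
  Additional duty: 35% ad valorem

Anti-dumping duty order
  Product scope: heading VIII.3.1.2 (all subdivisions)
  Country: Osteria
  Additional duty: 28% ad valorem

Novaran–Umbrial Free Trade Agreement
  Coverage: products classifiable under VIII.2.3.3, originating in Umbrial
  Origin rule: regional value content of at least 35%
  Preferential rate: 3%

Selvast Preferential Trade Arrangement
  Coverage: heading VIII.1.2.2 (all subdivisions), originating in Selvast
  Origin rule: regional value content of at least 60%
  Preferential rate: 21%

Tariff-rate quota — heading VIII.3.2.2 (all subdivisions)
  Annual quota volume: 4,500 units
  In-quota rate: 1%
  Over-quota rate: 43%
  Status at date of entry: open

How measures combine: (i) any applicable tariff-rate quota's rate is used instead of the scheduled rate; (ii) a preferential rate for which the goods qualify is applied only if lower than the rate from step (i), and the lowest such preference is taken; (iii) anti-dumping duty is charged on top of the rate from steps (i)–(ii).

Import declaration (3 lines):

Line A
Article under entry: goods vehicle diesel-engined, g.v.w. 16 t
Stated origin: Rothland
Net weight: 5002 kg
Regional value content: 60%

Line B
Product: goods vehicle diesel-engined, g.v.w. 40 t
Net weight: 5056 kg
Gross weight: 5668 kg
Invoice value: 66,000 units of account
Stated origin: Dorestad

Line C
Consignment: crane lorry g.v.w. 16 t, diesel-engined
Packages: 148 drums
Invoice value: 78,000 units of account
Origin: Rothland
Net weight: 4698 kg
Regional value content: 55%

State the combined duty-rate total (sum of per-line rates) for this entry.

56%

Line A: goods vehicle → VIII.1; diesel-engined → VIII.1.1; g.v.w. 16 t → VIII.1.1.1. Scheduled 28%. Rothland agreement on VIII.1: RVC ≥ 45% → 23% available; preferential 23%. → 23%.
Line B: goods vehicle → VIII.1; diesel-engined → VIII.1.1; g.v.w. 40 t → VIII.1.1.3. Scheduled 17%. No special measure applies. → 17%.
Line C: crane lorry → VIII.3; diesel-engined → VIII.3.1; g.v.w. 16 t → VIII.3.1.1. Scheduled 16%. Rothland agreement on VIII.1: VIII.3.1.1 not covered. → 16%.
Sum: 23% + 17% + 16% = 56%.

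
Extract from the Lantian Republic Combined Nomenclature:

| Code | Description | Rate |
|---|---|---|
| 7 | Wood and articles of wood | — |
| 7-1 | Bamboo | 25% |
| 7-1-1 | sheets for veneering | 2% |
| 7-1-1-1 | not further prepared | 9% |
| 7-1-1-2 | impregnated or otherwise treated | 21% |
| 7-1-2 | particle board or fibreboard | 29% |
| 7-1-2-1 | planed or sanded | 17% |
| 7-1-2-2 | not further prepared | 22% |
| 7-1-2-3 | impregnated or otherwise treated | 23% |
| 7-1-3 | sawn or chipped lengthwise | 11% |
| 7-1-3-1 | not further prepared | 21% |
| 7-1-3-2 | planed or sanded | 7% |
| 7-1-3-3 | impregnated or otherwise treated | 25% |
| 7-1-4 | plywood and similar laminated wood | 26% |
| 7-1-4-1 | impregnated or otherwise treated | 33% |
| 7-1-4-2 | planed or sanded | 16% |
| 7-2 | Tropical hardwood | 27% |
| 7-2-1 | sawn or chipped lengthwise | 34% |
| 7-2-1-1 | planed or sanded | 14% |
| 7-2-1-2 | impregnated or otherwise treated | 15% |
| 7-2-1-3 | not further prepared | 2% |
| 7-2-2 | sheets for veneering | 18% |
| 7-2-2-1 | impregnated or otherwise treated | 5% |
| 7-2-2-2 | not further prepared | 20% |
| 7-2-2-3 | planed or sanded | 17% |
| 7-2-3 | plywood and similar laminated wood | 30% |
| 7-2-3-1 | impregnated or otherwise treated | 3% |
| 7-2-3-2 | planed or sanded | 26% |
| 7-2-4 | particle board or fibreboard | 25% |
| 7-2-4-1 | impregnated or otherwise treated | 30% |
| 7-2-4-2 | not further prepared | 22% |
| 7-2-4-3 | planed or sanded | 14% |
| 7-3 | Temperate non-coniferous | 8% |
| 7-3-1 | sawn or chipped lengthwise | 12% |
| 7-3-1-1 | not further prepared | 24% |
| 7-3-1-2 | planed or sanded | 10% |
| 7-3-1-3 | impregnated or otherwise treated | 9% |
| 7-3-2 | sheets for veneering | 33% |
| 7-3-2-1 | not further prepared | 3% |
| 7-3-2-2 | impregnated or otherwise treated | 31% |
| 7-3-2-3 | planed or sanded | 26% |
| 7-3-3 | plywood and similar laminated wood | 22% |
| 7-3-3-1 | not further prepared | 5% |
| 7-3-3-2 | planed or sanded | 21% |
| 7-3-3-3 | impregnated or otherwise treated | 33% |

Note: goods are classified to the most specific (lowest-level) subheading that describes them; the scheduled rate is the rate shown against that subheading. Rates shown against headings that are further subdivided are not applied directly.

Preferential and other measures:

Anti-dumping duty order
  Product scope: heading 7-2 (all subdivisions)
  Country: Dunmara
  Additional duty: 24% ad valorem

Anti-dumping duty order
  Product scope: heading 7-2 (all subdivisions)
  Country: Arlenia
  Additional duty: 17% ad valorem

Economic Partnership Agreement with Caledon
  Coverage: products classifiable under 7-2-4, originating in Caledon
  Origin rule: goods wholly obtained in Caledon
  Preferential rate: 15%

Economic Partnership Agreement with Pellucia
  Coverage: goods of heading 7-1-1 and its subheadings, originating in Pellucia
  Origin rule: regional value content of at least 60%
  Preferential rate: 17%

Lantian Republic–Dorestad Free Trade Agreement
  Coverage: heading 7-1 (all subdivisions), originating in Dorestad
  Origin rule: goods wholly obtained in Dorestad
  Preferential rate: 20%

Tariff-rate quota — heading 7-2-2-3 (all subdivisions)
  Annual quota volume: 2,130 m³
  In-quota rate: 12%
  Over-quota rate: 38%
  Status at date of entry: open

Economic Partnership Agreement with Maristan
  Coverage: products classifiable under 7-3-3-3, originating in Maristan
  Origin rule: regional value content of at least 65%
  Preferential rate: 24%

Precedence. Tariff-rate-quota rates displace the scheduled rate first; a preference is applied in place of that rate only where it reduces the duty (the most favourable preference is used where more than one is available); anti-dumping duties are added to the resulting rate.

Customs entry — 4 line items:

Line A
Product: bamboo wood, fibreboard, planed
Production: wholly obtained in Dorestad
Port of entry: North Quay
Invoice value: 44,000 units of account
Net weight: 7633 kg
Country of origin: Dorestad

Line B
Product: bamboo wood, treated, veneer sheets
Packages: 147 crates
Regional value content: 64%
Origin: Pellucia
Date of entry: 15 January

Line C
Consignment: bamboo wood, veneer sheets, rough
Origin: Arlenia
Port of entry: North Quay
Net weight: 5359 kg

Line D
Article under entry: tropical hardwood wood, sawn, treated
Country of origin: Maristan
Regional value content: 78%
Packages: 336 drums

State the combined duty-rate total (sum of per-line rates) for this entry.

Line A: bamboo → 7-1; fibreboard → 7-1-2; planed → 7-1-2-1. Scheduled 17%. Dorestad agreement on 7-1: wholly obtained → 20% available; preference 20% not lower than 17% → no reduction. → 17%.
Line B: bamboo → 7-1; veneer sheets → 7-1-1; treated → 7-1-1-2. Scheduled 21%. Pellucia agreement on 7-1-1: RVC ≥ 60% → 17% available; preferential 17%. → 17%.
Line C: bamboo → 7-1; veneer sheets → 7-1-1; rough → 7-1-1-1. Scheduled 9%. No special measure applies. → 9%.
Line D: tropical hardwood → 7-2; sawn → 7-2-1; treated → 7-2-1-2. Scheduled 15%. Maristan agreement on 7-3-3-3: 7-2-1-2 not covered. → 15%.
Sum: 17% + 17% + 9% + 15% = 58%.

58%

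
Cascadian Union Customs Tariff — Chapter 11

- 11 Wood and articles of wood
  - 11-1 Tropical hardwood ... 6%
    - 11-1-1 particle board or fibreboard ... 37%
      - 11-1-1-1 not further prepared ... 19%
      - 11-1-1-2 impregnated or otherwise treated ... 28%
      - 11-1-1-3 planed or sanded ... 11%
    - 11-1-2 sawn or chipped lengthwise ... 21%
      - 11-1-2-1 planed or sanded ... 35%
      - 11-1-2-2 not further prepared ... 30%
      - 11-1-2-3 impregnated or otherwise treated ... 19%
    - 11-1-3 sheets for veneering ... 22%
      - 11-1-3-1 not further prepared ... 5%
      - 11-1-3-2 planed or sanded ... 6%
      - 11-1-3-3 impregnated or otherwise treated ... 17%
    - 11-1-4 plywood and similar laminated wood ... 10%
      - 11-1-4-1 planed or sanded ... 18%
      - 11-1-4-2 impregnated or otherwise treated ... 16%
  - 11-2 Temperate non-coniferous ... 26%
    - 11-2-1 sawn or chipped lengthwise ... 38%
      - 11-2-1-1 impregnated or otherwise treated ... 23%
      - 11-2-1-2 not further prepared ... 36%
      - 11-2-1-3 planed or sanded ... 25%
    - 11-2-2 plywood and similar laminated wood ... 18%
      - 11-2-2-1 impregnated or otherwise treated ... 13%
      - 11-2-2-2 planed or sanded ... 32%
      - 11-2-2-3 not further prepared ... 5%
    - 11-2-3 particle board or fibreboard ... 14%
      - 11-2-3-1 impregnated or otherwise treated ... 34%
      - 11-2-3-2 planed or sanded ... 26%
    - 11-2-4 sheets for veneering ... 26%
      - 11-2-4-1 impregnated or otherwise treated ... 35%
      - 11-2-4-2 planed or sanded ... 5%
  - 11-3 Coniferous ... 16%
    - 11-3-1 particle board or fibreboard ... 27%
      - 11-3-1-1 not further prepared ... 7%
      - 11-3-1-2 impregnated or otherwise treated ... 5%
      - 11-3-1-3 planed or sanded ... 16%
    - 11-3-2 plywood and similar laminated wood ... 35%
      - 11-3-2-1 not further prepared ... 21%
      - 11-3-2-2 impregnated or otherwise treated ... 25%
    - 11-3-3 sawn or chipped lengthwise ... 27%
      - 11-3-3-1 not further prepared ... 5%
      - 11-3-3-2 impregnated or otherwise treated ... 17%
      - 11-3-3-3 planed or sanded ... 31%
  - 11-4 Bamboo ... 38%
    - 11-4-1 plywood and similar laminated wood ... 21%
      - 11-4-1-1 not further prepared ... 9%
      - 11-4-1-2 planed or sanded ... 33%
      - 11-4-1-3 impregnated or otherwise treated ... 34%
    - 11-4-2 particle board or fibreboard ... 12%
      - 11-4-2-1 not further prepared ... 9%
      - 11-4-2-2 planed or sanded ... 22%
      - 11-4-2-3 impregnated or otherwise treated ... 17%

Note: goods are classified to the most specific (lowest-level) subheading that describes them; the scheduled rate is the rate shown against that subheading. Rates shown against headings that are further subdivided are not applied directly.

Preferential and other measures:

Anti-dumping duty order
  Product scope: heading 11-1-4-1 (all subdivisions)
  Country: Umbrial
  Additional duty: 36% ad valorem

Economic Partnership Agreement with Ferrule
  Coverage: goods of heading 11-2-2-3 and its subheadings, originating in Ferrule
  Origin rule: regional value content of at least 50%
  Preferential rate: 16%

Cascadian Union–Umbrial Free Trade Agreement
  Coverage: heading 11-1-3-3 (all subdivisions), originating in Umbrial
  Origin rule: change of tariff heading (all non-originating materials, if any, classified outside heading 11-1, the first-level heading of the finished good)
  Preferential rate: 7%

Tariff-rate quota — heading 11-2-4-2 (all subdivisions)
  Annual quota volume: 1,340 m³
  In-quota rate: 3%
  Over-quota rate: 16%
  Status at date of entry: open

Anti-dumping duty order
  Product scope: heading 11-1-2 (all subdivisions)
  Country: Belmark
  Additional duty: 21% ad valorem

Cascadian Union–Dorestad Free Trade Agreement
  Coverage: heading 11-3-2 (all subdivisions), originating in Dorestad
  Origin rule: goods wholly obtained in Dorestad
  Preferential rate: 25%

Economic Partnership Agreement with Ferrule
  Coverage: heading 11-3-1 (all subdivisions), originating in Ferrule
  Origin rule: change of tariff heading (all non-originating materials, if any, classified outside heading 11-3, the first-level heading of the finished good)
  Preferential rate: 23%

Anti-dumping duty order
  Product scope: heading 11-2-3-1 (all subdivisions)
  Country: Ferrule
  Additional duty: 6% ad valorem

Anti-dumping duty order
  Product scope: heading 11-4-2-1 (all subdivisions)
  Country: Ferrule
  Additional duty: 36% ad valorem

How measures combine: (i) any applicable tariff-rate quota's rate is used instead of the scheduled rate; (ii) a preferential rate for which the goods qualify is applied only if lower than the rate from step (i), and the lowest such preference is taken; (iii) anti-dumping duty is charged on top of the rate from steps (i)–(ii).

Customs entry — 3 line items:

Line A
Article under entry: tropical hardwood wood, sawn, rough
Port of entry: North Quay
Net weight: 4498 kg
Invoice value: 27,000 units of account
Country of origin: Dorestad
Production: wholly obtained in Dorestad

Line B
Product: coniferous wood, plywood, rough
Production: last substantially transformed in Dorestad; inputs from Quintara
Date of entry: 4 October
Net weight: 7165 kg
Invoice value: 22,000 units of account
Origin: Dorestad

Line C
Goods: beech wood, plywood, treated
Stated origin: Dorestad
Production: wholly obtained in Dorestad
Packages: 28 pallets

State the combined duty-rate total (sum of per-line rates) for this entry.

Line A: tropical hardwood → 11-1; sawn → 11-1-2; rough → 11-1-2-2. Scheduled 30%. Dorestad agreement on 11-3-2: 11-1-2-2 not covered. → 30%.
Line B: coniferous → 11-3; plywood → 11-3-2; rough → 11-3-2-1. Scheduled 21%. Dorestad agreement on 11-3-2: not wholly obtained. → 21%.
Line C: beech → 11-2; plywood → 11-2-2; treated → 11-2-2-1. Scheduled 13%. Dorestad agreement on 11-3-2: 11-2-2-1 not covered. → 13%.
Sum: 30% + 21% + 13% = 64%.

64%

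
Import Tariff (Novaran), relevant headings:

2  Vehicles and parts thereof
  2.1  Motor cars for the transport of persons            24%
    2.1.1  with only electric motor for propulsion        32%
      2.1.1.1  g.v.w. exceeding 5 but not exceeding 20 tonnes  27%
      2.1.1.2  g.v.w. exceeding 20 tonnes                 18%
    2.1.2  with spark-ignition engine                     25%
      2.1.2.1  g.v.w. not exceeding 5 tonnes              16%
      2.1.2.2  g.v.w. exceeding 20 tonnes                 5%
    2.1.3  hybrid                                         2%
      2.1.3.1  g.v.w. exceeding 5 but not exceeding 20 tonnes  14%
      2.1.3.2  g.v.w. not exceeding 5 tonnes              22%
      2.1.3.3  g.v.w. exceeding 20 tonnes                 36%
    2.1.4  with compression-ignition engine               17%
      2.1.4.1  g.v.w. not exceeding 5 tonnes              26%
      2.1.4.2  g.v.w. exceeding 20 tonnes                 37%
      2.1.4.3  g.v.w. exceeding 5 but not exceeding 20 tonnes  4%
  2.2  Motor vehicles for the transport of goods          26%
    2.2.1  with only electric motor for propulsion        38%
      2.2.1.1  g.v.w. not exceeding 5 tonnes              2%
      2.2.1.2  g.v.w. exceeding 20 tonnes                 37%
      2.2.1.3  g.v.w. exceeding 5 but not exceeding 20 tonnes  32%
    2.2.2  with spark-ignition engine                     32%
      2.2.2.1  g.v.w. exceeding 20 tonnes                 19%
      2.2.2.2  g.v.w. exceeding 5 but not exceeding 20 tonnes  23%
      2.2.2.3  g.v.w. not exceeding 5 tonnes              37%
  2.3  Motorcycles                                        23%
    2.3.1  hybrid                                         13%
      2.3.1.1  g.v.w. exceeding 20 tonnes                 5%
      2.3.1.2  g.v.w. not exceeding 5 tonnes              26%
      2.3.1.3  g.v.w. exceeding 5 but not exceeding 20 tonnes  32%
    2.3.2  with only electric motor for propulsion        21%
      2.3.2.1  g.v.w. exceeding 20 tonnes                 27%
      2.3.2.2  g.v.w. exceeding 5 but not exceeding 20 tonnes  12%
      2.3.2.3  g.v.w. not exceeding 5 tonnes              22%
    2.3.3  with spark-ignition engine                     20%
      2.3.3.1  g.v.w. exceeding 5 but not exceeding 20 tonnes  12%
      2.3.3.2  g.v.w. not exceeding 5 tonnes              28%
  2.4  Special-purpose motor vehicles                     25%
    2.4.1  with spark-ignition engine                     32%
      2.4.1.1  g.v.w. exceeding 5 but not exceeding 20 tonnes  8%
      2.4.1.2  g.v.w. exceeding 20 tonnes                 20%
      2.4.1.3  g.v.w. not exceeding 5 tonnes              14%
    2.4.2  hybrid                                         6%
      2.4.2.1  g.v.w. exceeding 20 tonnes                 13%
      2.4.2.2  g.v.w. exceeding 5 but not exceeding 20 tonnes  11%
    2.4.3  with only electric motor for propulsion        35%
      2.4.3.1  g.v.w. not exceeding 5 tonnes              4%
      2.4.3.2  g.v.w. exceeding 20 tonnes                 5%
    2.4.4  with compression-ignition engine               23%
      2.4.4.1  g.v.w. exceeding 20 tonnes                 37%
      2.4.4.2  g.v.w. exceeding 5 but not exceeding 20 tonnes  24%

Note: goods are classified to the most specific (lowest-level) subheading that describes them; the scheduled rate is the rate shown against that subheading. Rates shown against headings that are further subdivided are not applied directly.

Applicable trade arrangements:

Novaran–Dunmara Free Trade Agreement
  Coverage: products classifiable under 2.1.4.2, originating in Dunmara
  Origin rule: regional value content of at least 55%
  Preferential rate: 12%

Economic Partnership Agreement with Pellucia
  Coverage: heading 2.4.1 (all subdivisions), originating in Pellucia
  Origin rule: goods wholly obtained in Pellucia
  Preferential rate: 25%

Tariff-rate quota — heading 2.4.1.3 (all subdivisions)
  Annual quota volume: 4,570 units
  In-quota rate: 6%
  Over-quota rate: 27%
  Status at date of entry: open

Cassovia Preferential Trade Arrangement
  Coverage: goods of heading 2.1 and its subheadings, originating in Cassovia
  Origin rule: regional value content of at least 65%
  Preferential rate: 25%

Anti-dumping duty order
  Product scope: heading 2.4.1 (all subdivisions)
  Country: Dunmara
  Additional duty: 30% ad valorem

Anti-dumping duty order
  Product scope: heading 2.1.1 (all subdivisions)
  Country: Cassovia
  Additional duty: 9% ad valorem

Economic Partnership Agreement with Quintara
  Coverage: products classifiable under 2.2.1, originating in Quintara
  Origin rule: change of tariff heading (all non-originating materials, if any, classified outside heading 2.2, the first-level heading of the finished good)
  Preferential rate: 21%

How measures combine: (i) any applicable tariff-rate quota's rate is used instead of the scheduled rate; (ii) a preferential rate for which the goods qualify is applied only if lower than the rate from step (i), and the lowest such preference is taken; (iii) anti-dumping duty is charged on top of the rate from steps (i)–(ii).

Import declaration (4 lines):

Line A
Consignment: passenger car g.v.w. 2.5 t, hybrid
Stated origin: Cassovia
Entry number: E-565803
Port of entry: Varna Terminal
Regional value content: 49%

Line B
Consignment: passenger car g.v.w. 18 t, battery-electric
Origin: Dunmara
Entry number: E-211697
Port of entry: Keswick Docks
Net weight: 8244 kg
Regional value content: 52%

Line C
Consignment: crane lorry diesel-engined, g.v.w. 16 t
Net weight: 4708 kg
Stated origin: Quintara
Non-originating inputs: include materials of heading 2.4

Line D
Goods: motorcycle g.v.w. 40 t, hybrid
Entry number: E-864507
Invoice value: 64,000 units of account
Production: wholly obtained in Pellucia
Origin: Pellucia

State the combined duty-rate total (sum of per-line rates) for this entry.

78%

Line A: passenger car → 2.1; hybrid → 2.1.3; g.v.w. 2.5 t → 2.1.3.2. Scheduled 22%. Cassovia agreement on 2.1: RVC < 65%. → 22%.
Line B: passenger car → 2.1; battery-electric → 2.1.1; g.v.w. 18 t → 2.1.1.1. Scheduled 27%. Dunmara agreement on 2.1.4.2: 2.1.1.1 not covered. → 27%.
Line C: crane lorry → 2.4; diesel-engined → 2.4.4; g.v.w. 16 t → 2.4.4.2. Scheduled 24%. Quintara agreement on 2.2.1: 2.4.4.2 not covered. → 24%.
Line D: motorcycle → 2.3; hybrid → 2.3.1; g.v.w. 40 t → 2.3.1.1. Scheduled 5%. Pellucia agreement on 2.4.1: 2.3.1.1 not covered. → 5%.
Sum: 22% + 27% + 24% + 5% = 78%.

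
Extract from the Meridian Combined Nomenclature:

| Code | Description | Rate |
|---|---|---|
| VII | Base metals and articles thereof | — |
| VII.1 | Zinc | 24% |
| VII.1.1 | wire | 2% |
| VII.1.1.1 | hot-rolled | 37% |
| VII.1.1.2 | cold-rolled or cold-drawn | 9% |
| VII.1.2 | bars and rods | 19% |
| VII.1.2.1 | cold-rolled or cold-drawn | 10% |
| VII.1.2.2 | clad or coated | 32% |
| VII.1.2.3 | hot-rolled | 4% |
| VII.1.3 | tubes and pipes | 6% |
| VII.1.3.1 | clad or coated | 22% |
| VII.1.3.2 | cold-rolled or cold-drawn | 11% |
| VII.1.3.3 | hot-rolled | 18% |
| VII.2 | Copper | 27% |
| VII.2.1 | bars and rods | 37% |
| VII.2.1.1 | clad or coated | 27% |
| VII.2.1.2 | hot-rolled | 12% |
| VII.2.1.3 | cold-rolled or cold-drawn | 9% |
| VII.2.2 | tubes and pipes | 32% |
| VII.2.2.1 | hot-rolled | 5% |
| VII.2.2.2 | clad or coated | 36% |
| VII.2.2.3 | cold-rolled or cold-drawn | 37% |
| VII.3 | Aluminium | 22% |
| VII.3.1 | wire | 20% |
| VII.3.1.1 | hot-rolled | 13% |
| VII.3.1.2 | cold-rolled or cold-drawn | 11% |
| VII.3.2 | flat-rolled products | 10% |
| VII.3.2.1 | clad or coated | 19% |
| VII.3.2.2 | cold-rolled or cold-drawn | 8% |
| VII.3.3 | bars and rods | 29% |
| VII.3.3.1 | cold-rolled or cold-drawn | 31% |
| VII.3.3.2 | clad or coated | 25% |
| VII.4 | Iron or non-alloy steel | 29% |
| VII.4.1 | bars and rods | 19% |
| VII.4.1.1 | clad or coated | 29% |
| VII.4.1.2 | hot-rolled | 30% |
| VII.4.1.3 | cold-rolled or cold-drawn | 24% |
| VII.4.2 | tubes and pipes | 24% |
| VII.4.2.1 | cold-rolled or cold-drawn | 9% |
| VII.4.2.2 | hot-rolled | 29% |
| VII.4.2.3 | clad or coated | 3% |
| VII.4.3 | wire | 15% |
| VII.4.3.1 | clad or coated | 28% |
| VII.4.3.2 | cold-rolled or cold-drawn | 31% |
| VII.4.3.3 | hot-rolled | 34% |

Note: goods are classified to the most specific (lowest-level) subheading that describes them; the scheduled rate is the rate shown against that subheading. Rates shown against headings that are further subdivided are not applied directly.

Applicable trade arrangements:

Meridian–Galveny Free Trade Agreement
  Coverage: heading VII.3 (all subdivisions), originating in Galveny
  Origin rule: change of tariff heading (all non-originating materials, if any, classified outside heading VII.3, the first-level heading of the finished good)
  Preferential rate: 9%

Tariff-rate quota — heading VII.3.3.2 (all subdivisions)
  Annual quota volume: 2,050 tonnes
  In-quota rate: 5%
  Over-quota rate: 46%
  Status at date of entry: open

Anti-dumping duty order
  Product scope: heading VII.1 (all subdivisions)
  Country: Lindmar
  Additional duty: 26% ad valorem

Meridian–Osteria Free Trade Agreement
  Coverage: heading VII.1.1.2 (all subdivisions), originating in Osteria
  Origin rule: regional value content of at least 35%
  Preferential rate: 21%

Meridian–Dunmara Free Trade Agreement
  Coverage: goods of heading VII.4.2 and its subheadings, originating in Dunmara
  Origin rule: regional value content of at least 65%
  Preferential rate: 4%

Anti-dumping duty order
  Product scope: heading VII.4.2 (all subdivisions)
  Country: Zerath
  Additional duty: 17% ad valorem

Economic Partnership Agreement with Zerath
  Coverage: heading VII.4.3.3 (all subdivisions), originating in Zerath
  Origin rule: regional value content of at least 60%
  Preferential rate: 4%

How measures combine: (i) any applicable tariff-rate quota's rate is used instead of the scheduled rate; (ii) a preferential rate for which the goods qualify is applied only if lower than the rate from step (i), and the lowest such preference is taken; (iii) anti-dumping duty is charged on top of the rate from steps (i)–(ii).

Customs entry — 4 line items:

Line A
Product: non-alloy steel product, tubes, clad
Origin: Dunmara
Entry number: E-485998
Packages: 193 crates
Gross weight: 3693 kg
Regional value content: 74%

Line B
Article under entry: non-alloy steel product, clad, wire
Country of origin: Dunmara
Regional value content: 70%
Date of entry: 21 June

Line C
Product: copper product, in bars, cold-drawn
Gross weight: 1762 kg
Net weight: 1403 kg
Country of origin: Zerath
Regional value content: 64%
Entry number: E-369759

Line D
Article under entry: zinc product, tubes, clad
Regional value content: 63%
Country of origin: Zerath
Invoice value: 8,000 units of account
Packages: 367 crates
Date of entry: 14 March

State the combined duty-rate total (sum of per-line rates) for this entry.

Line A: non-alloy steel → VII.4; tubes → VII.4.2; clad → VII.4.2.3. Scheduled 3%. Dunmara agreement on VII.4.2: RVC ≥ 65% → 4% available; preference 4% not lower than 3% → no reduction. → 3%.
Line B: non-alloy steel → VII.4; wire → VII.4.3; clad → VII.4.3.1. Scheduled 28%. Dunmara agreement on VII.4.2: VII.4.3.1 not covered. → 28%.
Line C: copper → VII.2; in bars → VII.2.1; cold-drawn → VII.2.1.3. Scheduled 9%. Zerath agreement on VII.4.3.3: VII.2.1.3 not covered. → 9%.
Line D: zinc → VII.1; tubes → VII.1.3; clad → VII.1.3.1. Scheduled 22%. Zerath agreement on VII.4.3.3: VII.1.3.1 not covered. → 22%.
Sum: 3% + 28% + 9% + 22% = 62%.

62%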